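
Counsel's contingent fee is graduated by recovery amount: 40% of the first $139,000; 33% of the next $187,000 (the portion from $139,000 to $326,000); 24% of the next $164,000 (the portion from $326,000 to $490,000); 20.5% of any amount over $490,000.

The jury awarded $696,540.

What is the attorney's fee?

First $139,000 at 40% = $55,600.00
Next $187,000 at 33% = $61,710.00
Next $164,000 at 24% = $39,360.00
Remaining $206,540 at 20.5% = $42,340.70
Fee: $55,600.00 + $61,710.00 + $39,360.00 + $42,340.70 = $199,010.70

$199,010.70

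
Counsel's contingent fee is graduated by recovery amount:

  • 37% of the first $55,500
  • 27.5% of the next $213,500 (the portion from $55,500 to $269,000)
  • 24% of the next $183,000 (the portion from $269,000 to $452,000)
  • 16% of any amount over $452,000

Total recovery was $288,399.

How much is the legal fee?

$83,903.26

First $55,500 at 37% = $20,535.00
Next $213,500 at 27.5% = $58,712.50
Remaining $19,399 at 24% = $4,655.76
Fee: $20,535.00 + $58,712.50 + $4,655.76 = $83,903.26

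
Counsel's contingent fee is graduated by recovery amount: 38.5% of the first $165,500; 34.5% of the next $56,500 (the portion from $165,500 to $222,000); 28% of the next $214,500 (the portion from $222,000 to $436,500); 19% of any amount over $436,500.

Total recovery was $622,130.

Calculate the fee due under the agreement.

$178,539.70

First $165,500 at 38.5% = $63,717.50
Next $56,500 at 34.5% = $19,492.50
Next $214,500 at 28% = $60,060.00
Remaining $185,630 at 19% = $35,269.70
Fee: $63,717.50 + $19,492.50 + $60,060.00 + $35,269.70 = $178,539.70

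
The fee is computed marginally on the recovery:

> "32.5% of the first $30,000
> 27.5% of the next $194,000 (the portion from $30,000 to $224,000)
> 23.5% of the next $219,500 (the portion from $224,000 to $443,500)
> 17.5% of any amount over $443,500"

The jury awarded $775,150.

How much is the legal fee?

First $30,000 at 32.5% = $9,750.00
Next $194,000 at 27.5% = $53,350.00
Next $219,500 at 23.5% = $51,582.50
Remaining $331,650 at 17.5% = $58,038.75
Fee: $9,750.00 + $53,350.00 + $51,582.50 + $58,038.75 = $172,721.25

$172,721.25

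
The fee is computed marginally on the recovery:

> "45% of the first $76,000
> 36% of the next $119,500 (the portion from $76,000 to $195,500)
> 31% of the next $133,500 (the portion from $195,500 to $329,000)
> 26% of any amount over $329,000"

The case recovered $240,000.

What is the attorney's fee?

First $76,000 at 45% = $34,200.00
Next $119,500 at 36% = $43,020.00
Remaining $44,500 at 31% = $13,795.00
Fee: $34,200.00 + $43,020.00 + $13,795.00 = $91,015.00

$91,015.00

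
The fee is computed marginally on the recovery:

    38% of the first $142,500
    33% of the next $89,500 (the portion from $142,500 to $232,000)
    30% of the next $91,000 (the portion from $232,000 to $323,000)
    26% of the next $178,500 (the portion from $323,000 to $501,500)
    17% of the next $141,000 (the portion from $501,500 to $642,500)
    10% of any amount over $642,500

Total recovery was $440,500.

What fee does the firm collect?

$141,535.00

First $142,500 at 38% = $54,150.00
Next $89,500 at 33% = $29,535.00
Next $91,000 at 30% = $27,300.00
Remaining $117,500 at 26% = $30,550.00
Fee: $54,150.00 + $29,535.00 + $27,300.00 + $30,550.00 = $141,535.00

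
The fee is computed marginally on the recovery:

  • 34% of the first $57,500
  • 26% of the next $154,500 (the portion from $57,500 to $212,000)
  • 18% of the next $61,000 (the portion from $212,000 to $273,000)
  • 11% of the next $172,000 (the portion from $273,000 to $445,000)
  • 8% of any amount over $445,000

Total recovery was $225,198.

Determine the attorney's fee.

$62,095.64

First $57,500 at 34% = $19,550.00
Next $154,500 at 26% = $40,170.00
Remaining $13,198 at 18% = $2,375.64
Fee: $19,550.00 + $40,170.00 + $2,375.64 = $62,095.64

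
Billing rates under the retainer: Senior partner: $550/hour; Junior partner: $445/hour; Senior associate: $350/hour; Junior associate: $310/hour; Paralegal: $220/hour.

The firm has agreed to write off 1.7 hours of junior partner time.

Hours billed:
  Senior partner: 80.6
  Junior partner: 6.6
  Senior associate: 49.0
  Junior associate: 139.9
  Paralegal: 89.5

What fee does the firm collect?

$126,719.50

Senior partner: 80.6 × $550 = $44,330.00
Junior partner: 6.6 × $445 = $2,937.00
Senior associate: 49.0 × $350 = $17,150.00
Junior associate: 139.9 × $310 = $43,369.00
Paralegal: 89.5 × $220 = $19,690.00
Subtotal: $127,476.00
Write-off: 1.7 × $445 = $756.50
Total: $127,476.00 − $756.50 = $126,719.50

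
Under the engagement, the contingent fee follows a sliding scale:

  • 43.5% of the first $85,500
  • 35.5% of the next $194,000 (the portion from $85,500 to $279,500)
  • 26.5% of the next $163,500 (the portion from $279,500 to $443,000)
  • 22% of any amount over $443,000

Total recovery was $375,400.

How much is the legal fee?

$131,476.00

First $85,500 at 43.5% = $37,192.50
Next $194,000 at 35.5% = $68,870.00
Remaining $95,900 at 26.5% = $25,413.50
Fee: $37,192.50 + $68,870.00 + $25,413.50 = $131,476.00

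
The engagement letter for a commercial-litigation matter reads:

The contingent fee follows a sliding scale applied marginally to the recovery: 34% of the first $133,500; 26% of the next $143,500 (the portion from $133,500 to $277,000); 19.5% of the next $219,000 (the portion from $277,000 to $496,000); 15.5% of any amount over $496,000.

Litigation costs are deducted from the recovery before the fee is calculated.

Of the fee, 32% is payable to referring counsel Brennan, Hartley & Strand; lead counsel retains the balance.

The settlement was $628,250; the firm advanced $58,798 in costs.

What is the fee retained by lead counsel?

Fee base (net of costs): $628,250 − $58,798 = $569,452
First $133,500 at 34% = $45,390.00
Next $143,500 at 26% = $37,310.00
Next $219,000 at 19.5% = $42,705.00
Remaining $73,452 at 15.5% = $11,385.06
Fee: $45,390.00 + $37,310.00 + $42,705.00 + $11,385.06 = $136,790.06
Referral share: 32% of $136,790.06 = $43,772.82; lead counsel retains $136,790.06 − $43,772.82 = $93,017.24.

$93,017.24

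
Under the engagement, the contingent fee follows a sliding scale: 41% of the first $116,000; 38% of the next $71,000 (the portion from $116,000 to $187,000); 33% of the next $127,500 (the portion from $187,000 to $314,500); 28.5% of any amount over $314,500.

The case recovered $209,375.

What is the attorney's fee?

$81,923.75

First $116,000 at 41% = $47,560.00
Next $71,000 at 38% = $26,980.00
Remaining $22,375 at 33% = $7,383.75
Fee: $47,560.00 + $26,980.00 + $7,383.75 = $81,923.75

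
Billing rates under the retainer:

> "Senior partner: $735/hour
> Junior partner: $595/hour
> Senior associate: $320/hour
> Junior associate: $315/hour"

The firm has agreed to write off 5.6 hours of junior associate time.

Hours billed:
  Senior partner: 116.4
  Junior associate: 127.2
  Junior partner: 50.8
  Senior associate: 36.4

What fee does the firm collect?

$165,732.00

Senior partner: 116.4 × $735 = $85,554.00
Junior partner: 50.8 × $595 = $30,226.00
Senior associate: 36.4 × $320 = $11,648.00
Junior associate: 127.2 × $315 = $40,068.00
Subtotal: $167,496.00
Write-off: 5.6 × $315 = $1,764.00
Total: $167,496.00 − $1,764.00 = $165,732.00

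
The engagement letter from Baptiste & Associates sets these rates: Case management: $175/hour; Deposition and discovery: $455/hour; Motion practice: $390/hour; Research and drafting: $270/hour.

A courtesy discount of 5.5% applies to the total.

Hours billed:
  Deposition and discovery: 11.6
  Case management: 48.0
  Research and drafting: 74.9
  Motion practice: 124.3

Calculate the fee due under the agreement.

$77,847.21

Case management: 48.0 × $175 = $8,400.00
Deposition and discovery: 11.6 × $455 = $5,278.00
Motion practice: 124.3 × $390 = $48,477.00
Research and drafting: 74.9 × $270 = $20,223.00
Subtotal: $82,378.00
Less 5.5% discount: −$4,530.79
Total: $82,378.00 − $4,530.79 = $77,847.21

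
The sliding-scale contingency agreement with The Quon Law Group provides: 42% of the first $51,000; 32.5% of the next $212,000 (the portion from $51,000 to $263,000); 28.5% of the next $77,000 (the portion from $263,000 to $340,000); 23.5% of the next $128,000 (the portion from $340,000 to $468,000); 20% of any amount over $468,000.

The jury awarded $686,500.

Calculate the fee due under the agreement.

$186,045.00

First $51,000 at 42% = $21,420.00
Next $212,000 at 32.5% = $68,900.00
Next $77,000 at 28.5% = $21,945.00
Next $128,000 at 23.5% = $30,080.00
Remaining $218,500 at 20% = $43,700.00
Fee: $21,420.00 + $68,900.00 + $21,945.00 + $30,080.00 + $43,700.00 = $186,045.00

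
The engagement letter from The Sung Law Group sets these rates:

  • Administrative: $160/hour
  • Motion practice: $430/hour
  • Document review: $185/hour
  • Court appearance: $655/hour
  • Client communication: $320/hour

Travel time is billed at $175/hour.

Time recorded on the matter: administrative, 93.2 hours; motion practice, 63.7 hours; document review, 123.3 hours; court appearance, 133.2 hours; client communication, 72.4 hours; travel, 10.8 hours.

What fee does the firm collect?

Administrative: 93.2 × $160 = $14,912.00
Motion practice: 63.7 × $430 = $27,391.00
Document review: 123.3 × $185 = $22,810.50
Court appearance: 133.2 × $655 = $87,246.00
Client communication: 72.4 × $320 = $23,168.00
Subtotal: $14,912.00 + $27,391.00 + $22,810.50 + $87,246.00 + $23,168.00 = $175,527.50
Travel: 10.8 × $175 = $1,890.00
Total: $175,527.50 + $1,890.00 = $177,417.50

$177,417.50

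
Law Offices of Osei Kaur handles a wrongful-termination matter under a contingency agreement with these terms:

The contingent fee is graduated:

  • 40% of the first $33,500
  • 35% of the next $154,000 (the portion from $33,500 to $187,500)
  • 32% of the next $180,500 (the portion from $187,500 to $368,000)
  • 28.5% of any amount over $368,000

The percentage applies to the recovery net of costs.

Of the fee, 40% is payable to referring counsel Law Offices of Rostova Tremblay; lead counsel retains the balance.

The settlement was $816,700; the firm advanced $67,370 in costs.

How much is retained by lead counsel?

Fee base (net of costs): $816,700 − $67,370 = $749,330
First $33,500 at 40% = $13,400.00
Next $154,000 at 35% = $53,900.00
Next $180,500 at 32% = $57,760.00
Remaining $381,330 at 28.5% = $108,679.05
Fee: $13,400.00 + $53,900.00 + $57,760.00 + $108,679.05 = $233,739.05
Referral share: 40% of $233,739.05 = $93,495.62; lead counsel retains $233,739.05 − $93,495.62 = $140,243.43.

$140,243.43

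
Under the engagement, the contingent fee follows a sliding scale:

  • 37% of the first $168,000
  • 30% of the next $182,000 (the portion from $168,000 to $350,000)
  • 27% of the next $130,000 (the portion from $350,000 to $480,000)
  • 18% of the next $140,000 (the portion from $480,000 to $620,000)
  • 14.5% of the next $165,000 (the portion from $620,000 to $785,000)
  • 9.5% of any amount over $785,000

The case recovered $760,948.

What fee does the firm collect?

$197,497.46

First $168,000 at 37% = $62,160.00
Next $182,000 at 30% = $54,600.00
Next $130,000 at 27% = $35,100.00
Next $140,000 at 18% = $25,200.00
Remaining $140,948 at 14.5% = $20,437.46
Fee: $62,160.00 + $54,600.00 + $35,100.00 + $25,200.00 + $20,437.46 = $197,497.46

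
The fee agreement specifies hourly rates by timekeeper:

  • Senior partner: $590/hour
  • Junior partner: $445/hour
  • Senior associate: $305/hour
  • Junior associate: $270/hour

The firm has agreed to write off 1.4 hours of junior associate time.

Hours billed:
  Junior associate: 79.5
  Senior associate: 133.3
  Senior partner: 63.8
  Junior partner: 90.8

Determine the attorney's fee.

$139,791.50

Senior partner: 63.8 × $590 = $37,642.00
Junior partner: 90.8 × $445 = $40,406.00
Senior associate: 133.3 × $305 = $40,656.50
Junior associate: 79.5 × $270 = $21,465.00
Subtotal: $140,169.50
Write-off: 1.4 × $270 = $378.00
Total: $140,169.50 − $378.00 = $139,791.50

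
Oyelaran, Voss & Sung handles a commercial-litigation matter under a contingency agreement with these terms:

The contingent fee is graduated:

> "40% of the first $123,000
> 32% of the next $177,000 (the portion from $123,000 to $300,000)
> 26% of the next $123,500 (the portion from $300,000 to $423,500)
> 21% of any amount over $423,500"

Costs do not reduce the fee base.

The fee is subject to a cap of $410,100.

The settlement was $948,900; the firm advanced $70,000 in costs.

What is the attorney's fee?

$248,284.00

Fee base is the gross recovery, $948,900; costs are reimbursed separately.
First $123,000 at 40% = $49,200.00
Next $177,000 at 32% = $56,640.00
Next $123,500 at 26% = $32,110.00
Remaining $525,400 at 21% = $110,334.00
Fee: $49,200.00 + $56,640.00 + $32,110.00 + $110,334.00 = $248,284.00
$248,284.00 is under the $410,100 cap.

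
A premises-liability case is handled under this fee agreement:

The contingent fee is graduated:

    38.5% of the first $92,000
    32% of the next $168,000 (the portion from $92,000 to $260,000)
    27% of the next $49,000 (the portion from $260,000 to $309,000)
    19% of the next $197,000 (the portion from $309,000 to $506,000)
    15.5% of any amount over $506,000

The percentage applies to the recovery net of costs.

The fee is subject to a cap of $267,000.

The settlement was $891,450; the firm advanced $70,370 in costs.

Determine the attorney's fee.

$188,677.40

Fee base (net of costs): $891,450 − $70,370 = $821,080
First $92,000 at 38.5% = $35,420.00
Next $168,000 at 32% = $53,760.00
Next $49,000 at 27% = $13,230.00
Next $197,000 at 19% = $37,430.00
Remaining $315,080 at 15.5% = $48,837.40
Fee: $35,420.00 + $53,760.00 + $13,230.00 + $37,430.00 + $48,837.40 = $188,677.40
$188,677.40 is under the $267,000 cap.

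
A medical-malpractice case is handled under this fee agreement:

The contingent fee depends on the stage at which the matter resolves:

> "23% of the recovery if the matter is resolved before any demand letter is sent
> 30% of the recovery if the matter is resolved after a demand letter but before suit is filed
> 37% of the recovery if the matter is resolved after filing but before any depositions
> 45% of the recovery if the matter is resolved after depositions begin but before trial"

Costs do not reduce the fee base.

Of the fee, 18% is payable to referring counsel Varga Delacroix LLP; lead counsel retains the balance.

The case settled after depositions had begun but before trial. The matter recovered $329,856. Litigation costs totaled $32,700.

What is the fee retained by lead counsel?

$121,716.86

Fee base is the gross recovery, $329,856; costs are reimbursed separately.
The matter settled after depositions had begun but before trial, so the 45% rate applies.
$329,856 × 45% = $148,435.20
Referral share: 18% of $148,435.20 = $26,718.34; lead counsel retains $148,435.20 − $26,718.34 = $121,716.86.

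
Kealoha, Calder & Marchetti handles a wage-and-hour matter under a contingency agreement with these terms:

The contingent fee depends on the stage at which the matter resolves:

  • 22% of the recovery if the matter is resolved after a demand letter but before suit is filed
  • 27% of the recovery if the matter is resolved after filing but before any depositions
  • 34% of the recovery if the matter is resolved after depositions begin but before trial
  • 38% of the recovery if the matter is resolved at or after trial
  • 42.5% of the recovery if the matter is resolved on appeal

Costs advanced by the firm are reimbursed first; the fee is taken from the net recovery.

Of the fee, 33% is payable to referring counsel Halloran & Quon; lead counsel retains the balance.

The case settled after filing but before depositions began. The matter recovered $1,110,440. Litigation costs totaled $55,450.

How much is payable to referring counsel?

Fee base (net of costs): $1,110,440 − $55,450 = $1,054,990
The matter settled after filing but before depositions began, so the 27% rate applies.
$1,054,990 × 27% = $284,847.30
Referral share: 33% of $284,847.30 = $93,999.61; lead counsel retains $284,847.30 − $93,999.61 = $190,847.69.

$93,999.61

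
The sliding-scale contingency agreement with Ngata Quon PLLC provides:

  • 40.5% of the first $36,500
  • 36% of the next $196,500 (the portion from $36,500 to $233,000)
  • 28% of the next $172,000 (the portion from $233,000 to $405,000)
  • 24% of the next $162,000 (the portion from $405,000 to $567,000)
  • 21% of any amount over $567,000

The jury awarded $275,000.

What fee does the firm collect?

$97,282.50

First $36,500 at 40.5% = $14,782.50
Next $196,500 at 36% = $70,740.00
Remaining $42,000 at 28% = $11,760.00
Fee: $14,782.50 + $70,740.00 + $11,760.00 = $97,282.50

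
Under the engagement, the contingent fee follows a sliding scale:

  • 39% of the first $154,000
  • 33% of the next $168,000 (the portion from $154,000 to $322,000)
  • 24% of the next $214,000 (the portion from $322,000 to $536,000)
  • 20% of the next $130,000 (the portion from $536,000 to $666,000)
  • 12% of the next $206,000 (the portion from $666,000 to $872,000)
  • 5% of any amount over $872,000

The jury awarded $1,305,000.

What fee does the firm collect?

First $154,000 at 39% = $60,060.00
Next $168,000 at 33% = $55,440.00
Next $214,000 at 24% = $51,360.00
Next $130,000 at 20% = $26,000.00
Next $206,000 at 12% = $24,720.00
Remaining $433,000 at 5% = $21,650.00
Fee: $60,060.00 + $55,440.00 + $51,360.00 + $26,000.00 + $24,720.00 + $21,650.00 = $239,230.00

$239,230.00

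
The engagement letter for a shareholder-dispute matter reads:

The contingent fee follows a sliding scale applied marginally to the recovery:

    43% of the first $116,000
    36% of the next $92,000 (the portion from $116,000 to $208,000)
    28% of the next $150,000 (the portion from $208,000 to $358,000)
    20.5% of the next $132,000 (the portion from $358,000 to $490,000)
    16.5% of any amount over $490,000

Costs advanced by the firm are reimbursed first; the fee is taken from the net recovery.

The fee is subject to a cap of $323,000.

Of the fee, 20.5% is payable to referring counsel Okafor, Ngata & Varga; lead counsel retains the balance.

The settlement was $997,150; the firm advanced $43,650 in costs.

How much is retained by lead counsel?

Fee base (net of costs): $997,150 − $43,650 = $953,500
First $116,000 at 43% = $49,880.00
Next $92,000 at 36% = $33,120.00
Next $150,000 at 28% = $42,000.00
Next $132,000 at 20.5% = $27,060.00
Remaining $463,500 at 16.5% = $76,477.50
Fee: $49,880.00 + $33,120.00 + $42,000.00 + $27,060.00 + $76,477.50 = $228,537.50
$228,537.50 is under the $323,000 cap.
Referral share: 20.5% of $228,537.50 = $46,850.19; lead counsel retains $228,537.50 − $46,850.19 = $181,687.31.

$181,687.31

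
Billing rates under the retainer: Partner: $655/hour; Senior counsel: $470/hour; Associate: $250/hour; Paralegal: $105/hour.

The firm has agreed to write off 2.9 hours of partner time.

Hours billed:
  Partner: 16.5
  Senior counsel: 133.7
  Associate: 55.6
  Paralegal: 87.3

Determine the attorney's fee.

Partner: 16.5 × $655 = $10,807.50
Senior counsel: 133.7 × $470 = $62,839.00
Associate: 55.6 × $250 = $13,900.00
Paralegal: 87.3 × $105 = $9,166.50
Subtotal: $96,713.00
Write-off: 2.9 × $655 = $1,899.50
Total: $96,713.00 − $1,899.50 = $94,813.50

$94,813.50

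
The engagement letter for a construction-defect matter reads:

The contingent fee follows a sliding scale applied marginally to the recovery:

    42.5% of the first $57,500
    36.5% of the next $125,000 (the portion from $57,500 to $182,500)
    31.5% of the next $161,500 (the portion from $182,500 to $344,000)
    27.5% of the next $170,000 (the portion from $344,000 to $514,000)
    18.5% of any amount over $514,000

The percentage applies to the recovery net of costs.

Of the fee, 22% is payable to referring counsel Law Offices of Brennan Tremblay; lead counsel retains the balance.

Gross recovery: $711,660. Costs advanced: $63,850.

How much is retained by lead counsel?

Fee base (net of costs): $711,660 − $63,850 = $647,810
First $57,500 at 42.5% = $24,437.50
Next $125,000 at 36.5% = $45,625.00
Next $161,500 at 31.5% = $50,872.50
Next $170,000 at 27.5% = $46,750.00
Remaining $133,810 at 18.5% = $24,754.85
Fee: $24,437.50 + $45,625.00 + $50,872.50 + $46,750.00 + $24,754.85 = $192,439.85
Referral share: 22% of $192,439.85 = $42,336.77; lead counsel retains $192,439.85 − $42,336.77 = $150,103.08.

$150,103.08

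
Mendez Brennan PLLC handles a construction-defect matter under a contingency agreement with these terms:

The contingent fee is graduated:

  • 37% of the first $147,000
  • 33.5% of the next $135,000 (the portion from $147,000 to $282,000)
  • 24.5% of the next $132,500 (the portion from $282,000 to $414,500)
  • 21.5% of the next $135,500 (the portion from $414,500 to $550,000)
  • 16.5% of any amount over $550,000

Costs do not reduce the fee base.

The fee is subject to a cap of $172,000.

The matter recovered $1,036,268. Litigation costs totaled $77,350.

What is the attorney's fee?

Fee base is the gross recovery, $1,036,268; costs are reimbursed separately.
First $147,000 at 37% = $54,390.00
Next $135,000 at 33.5% = $45,225.00
Next $132,500 at 24.5% = $32,462.50
Next $135,500 at 21.5% = $29,132.50
Remaining $486,268 at 16.5% = $80,234.22
Fee: $54,390.00 + $45,225.00 + $32,462.50 + $29,132.50 + $80,234.22 = $241,444.22
$241,444.22 exceeds the $172,000 cap, so the fee is capped at $172,000.00.

$172,000.00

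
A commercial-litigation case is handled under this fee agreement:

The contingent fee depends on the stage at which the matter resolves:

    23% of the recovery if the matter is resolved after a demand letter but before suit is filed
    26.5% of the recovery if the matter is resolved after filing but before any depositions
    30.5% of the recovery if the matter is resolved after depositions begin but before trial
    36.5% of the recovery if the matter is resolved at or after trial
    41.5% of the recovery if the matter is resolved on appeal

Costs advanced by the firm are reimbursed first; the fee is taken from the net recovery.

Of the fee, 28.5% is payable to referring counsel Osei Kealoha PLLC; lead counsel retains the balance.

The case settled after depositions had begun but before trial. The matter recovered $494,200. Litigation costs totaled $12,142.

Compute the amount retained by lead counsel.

Fee base (net of costs): $494,200 − $12,142 = $482,058
The matter settled after depositions had begun but before trial, so the 30.5% rate applies.
$482,058 × 30.5% = $147,027.69
Referral share: 28.5% of $147,027.69 = $41,902.89; lead counsel retains $147,027.69 − $41,902.89 = $105,124.80.

$105,124.80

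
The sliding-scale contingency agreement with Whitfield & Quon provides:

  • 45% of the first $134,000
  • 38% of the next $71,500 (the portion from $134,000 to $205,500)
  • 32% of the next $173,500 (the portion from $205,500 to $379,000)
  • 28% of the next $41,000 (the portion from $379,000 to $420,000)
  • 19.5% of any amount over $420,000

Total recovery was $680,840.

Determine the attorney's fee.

First $134,000 at 45% = $60,300.00
Next $71,500 at 38% = $27,170.00
Next $173,500 at 32% = $55,520.00
Next $41,000 at 28% = $11,480.00
Remaining $260,840 at 19.5% = $50,863.80
Fee: $60,300.00 + $27,170.00 + $55,520.00 + $11,480.00 + $50,863.80 = $205,333.80

$205,333.80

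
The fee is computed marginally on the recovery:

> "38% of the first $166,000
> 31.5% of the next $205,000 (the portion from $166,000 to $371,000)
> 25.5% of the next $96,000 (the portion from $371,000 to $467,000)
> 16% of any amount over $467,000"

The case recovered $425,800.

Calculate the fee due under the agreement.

First $166,000 at 38% = $63,080.00
Next $205,000 at 31.5% = $64,575.00
Remaining $54,800 at 25.5% = $13,974.00
Fee: $63,080.00 + $64,575.00 + $13,974.00 = $141,629.00

$141,629.00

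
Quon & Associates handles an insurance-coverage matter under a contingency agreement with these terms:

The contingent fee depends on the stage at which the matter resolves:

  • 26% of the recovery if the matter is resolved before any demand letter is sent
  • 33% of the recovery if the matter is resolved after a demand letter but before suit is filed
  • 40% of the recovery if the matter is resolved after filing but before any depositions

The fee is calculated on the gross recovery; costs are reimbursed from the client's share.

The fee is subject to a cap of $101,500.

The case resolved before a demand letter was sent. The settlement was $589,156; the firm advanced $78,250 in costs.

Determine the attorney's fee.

Fee base is the gross recovery, $589,156; costs are reimbursed separately.
The matter resolved before a demand letter was sent, so the 26% rate applies.
$589,156 × 26% = $153,180.56
$153,180.56 exceeds the $101,500 cap, so the fee is capped at $101,500.00.

$101,500.00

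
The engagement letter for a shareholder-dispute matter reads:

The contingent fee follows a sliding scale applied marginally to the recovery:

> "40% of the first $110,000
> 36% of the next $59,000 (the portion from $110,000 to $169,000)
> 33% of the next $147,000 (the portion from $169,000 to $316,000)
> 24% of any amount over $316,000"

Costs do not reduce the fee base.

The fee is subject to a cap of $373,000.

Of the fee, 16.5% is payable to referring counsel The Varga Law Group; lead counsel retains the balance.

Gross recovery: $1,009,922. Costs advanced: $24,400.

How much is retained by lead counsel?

$234,043.22

Fee base is the gross recovery, $1,009,922; costs are reimbursed separately.
First $110,000 at 40% = $44,000.00
Next $59,000 at 36% = $21,240.00
Next $147,000 at 33% = $48,510.00
Remaining $693,922 at 24% = $166,541.28
Fee: $44,000.00 + $21,240.00 + $48,510.00 + $166,541.28 = $280,291.28
$280,291.28 is under the $373,000 cap.
Referral share: 16.5% of $280,291.28 = $46,248.06; lead counsel retains $280,291.28 − $46,248.06 = $234,043.22.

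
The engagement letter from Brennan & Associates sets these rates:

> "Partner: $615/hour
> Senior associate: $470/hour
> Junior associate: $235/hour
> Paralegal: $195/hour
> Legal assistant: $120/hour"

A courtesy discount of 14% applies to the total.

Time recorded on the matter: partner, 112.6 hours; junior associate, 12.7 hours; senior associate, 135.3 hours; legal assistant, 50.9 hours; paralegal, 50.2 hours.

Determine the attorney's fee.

Partner: 112.6 × $615 = $69,249.00
Senior associate: 135.3 × $470 = $63,591.00
Junior associate: 12.7 × $235 = $2,984.50
Paralegal: 50.2 × $195 = $9,789.00
Legal assistant: 50.9 × $120 = $6,108.00
Subtotal: $151,721.50
Less 14% discount: −$21,241.01
Total: $151,721.50 − $21,241.01 = $130,480.49

$130,480.49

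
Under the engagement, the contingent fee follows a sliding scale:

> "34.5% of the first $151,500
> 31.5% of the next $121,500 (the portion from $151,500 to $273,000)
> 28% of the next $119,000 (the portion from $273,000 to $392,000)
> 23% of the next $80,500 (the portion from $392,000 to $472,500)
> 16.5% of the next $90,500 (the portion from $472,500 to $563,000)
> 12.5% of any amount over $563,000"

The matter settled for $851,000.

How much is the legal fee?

First $151,500 at 34.5% = $52,267.50
Next $121,500 at 31.5% = $38,272.50
Next $119,000 at 28% = $33,320.00
Next $80,500 at 23% = $18,515.00
Next $90,500 at 16.5% = $14,932.50
Remaining $288,000 at 12.5% = $36,000.00
Fee: $52,267.50 + $38,272.50 + $33,320.00 + $18,515.00 + $14,932.50 + $36,000.00 = $193,307.50

$193,307.50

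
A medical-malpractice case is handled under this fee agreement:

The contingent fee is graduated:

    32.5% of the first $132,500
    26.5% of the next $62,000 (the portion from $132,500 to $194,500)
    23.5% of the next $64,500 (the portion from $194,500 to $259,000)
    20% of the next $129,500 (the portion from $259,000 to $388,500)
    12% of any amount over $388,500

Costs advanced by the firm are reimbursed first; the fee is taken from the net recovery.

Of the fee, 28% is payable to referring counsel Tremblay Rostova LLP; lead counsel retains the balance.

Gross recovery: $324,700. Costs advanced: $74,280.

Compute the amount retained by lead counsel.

Fee base (net of costs): $324,700 − $74,280 = $250,420
First $132,500 at 32.5% = $43,062.50
Next $62,000 at 26.5% = $16,430.00
Remaining $55,920 at 23.5% = $13,141.20
Fee: $43,062.50 + $16,430.00 + $13,141.20 = $72,633.70
Referral share: 28% of $72,633.70 = $20,337.44; lead counsel retains $72,633.70 − $20,337.44 = $52,296.26.

$52,296.26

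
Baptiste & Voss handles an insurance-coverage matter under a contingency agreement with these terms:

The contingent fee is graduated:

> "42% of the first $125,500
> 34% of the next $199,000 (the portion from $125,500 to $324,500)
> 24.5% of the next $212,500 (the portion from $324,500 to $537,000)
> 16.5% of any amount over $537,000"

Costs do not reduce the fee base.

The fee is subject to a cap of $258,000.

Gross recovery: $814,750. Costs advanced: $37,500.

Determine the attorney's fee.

Fee base is the gross recovery, $814,750; costs are reimbursed separately.
First $125,500 at 42% = $52,710.00
Next $199,000 at 34% = $67,660.00
Next $212,500 at 24.5% = $52,062.50
Remaining $277,750 at 16.5% = $45,828.75
Fee: $52,710.00 + $67,660.00 + $52,062.50 + $45,828.75 = $218,261.25
$218,261.25 is under the $258,000 cap.

$218,261.25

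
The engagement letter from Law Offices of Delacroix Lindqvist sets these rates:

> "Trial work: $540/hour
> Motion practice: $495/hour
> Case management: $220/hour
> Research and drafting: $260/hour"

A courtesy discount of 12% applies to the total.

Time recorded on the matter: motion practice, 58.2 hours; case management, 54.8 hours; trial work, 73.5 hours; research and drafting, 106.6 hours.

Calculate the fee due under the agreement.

$95,278.48

Trial work: 73.5 × $540 = $39,690.00
Motion practice: 58.2 × $495 = $28,809.00
Case management: 54.8 × $220 = $12,056.00
Research and drafting: 106.6 × $260 = $27,716.00
Subtotal: $108,271.00
Less 12% discount: −$12,992.52
Total: $108,271.00 − $12,992.52 = $95,278.48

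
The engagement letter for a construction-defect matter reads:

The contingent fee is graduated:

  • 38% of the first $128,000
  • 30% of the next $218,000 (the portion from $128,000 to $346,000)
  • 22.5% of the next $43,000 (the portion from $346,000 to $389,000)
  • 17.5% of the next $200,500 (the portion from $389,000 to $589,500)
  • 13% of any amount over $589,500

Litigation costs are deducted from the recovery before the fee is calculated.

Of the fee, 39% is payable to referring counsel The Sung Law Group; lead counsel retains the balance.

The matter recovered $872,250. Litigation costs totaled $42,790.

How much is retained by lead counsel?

Fee base (net of costs): $872,250 − $42,790 = $829,460
First $128,000 at 38% = $48,640.00
Next $218,000 at 30% = $65,400.00
Next $43,000 at 22.5% = $9,675.00
Next $200,500 at 17.5% = $35,087.50
Remaining $239,960 at 13% = $31,194.80
Fee: $48,640.00 + $65,400.00 + $9,675.00 + $35,087.50 + $31,194.80 = $189,997.30
Referral share: 39% of $189,997.30 = $74,098.95; lead counsel retains $189,997.30 − $74,098.95 = $115,898.35.

$115,898.35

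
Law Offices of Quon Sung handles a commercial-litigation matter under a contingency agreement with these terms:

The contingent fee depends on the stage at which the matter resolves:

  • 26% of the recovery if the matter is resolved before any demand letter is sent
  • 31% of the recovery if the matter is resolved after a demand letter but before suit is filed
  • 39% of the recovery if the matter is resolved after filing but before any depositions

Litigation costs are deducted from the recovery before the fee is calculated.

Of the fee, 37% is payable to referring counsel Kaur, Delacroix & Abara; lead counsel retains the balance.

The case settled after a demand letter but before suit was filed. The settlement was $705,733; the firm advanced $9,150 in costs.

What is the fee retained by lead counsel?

Fee base (net of costs): $705,733 − $9,150 = $696,583
The matter settled after a demand letter but before suit was filed, so the 31% rate applies.
$696,583 × 31% = $215,940.73
Referral share: 37% of $215,940.73 = $79,898.07; lead counsel retains $215,940.73 − $79,898.07 = $136,042.66.

$136,042.66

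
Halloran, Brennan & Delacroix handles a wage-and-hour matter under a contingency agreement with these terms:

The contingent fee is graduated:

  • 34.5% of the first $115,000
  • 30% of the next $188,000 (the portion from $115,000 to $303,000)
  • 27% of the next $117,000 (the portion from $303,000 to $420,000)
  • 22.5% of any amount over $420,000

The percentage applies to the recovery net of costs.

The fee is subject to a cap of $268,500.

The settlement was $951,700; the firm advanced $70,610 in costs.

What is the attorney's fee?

$231,410.25

Fee base (net of costs): $951,700 − $70,610 = $881,090
First $115,000 at 34.5% = $39,675.00
Next $188,000 at 30% = $56,400.00
Next $117,000 at 27% = $31,590.00
Remaining $461,090 at 22.5% = $103,745.25
Fee: $39,675.00 + $56,400.00 + $31,590.00 + $103,745.25 = $231,410.25
$231,410.25 is under the $268,500 cap.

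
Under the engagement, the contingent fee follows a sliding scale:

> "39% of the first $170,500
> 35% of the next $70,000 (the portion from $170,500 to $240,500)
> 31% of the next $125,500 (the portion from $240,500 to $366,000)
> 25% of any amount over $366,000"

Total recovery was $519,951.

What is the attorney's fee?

First $170,500 at 39% = $66,495.00
Next $70,000 at 35% = $24,500.00
Next $125,500 at 31% = $38,905.00
Remaining $153,951 at 25% = $38,487.75
Fee: $66,495.00 + $24,500.00 + $38,905.00 + $38,487.75 = $168,387.75

$168,387.75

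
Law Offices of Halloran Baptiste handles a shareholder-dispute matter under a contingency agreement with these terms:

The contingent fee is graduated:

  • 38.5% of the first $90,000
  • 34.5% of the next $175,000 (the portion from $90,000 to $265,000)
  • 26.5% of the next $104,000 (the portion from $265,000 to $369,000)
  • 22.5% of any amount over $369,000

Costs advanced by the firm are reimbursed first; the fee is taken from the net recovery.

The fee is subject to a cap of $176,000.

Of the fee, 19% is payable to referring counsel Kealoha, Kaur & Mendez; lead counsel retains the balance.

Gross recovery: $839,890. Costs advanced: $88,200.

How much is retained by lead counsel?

$142,560.00

Fee base (net of costs): $839,890 − $88,200 = $751,690
First $90,000 at 38.5% = $34,650.00
Next $175,000 at 34.5% = $60,375.00
Next $104,000 at 26.5% = $27,560.00
Remaining $382,690 at 22.5% = $86,105.25
Fee: $34,650.00 + $60,375.00 + $27,560.00 + $86,105.25 = $208,690.25
$208,690.25 exceeds the $176,000 cap, so the fee is capped at $176,000.00.
Referral share: 19% of $176,000.00 = $33,440.00; lead counsel retains $176,000.00 − $33,440.00 = $142,560.00.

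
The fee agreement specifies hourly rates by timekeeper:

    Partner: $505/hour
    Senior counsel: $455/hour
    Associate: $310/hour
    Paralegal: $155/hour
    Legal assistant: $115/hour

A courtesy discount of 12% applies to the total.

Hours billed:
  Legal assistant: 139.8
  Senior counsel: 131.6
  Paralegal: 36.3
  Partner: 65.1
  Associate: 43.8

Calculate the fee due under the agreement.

$112,670.80

Partner: 65.1 × $505 = $32,875.50
Senior counsel: 131.6 × $455 = $59,878.00
Associate: 43.8 × $310 = $13,578.00
Paralegal: 36.3 × $155 = $5,626.50
Legal assistant: 139.8 × $115 = $16,077.00
Subtotal: $128,035.00
Less 12% discount: −$15,364.20
Total: $128,035.00 − $15,364.20 = $112,670.80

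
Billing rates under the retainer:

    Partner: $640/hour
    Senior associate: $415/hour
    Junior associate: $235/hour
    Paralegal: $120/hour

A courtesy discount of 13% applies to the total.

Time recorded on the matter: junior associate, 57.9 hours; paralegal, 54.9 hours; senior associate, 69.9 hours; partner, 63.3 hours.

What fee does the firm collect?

$78,052.05

Partner: 63.3 × $640 = $40,512.00
Senior associate: 69.9 × $415 = $29,008.50
Junior associate: 57.9 × $235 = $13,606.50
Paralegal: 54.9 × $120 = $6,588.00
Subtotal: $89,715.00
Less 13% discount: −$11,662.95
Total: $89,715.00 − $11,662.95 = $78,052.05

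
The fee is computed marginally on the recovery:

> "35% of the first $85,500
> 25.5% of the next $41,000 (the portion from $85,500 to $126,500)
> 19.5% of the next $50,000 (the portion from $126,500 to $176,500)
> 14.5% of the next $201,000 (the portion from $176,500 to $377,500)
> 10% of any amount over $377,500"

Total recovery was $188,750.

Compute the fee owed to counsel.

$51,906.25

First $85,500 at 35% = $29,925.00
Next $41,000 at 25.5% = $10,455.00
Next $50,000 at 19.5% = $9,750.00
Remaining $12,250 at 14.5% = $1,776.25
Fee: $29,925.00 + $10,455.00 + $9,750.00 + $1,776.25 = $51,906.25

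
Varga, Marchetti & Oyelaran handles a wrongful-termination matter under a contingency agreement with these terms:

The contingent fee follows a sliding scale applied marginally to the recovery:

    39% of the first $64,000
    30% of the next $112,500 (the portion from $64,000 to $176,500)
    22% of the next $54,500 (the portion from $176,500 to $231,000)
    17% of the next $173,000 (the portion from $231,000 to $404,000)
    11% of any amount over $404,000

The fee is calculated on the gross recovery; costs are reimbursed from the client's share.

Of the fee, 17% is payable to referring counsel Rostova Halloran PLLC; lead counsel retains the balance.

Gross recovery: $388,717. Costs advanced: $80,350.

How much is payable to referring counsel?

Fee base is the gross recovery, $388,717; costs are reimbursed separately.
First $64,000 at 39% = $24,960.00
Next $112,500 at 30% = $33,750.00
Next $54,500 at 22% = $11,990.00
Remaining $157,717 at 17% = $26,811.89
Fee: $24,960.00 + $33,750.00 + $11,990.00 + $26,811.89 = $97,511.89
Referral share: 17% of $97,511.89 = $16,577.02; lead counsel retains $97,511.89 − $16,577.02 = $80,934.87.

$16,577.02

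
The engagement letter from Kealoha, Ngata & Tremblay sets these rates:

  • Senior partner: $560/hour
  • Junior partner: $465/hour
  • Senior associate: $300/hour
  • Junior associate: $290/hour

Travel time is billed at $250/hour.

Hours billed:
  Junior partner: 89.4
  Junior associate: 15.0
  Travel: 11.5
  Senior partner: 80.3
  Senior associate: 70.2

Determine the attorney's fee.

$114,824.00

Senior partner: 80.3 × $560 = $44,968.00
Junior partner: 89.4 × $465 = $41,571.00
Senior associate: 70.2 × $300 = $21,060.00
Junior associate: 15.0 × $290 = $4,350.00
Subtotal: $44,968.00 + $41,571.00 + $21,060.00 + $4,350.00 = $111,949.00
Travel: 11.5 × $250 = $2,875.00
Total: $111,949.00 + $2,875.00 = $114,824.00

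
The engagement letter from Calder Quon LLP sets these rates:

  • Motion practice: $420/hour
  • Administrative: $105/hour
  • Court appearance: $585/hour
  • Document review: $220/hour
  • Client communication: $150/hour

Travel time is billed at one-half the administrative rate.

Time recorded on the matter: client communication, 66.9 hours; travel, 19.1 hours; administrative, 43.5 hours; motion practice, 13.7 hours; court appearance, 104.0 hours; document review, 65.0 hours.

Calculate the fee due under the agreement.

Motion practice: 13.7 × $420 = $5,754.00
Administrative: 43.5 × $105 = $4,567.50
Court appearance: 104.0 × $585 = $60,840.00
Document review: 65.0 × $220 = $14,300.00
Client communication: 66.9 × $150 = $10,035.00
Subtotal: $5,754.00 + $4,567.50 + $60,840.00 + $14,300.00 + $10,035.00 = $95,496.50
Travel: 19.1 × ($105 ÷ 2) = 19.1 × $52.50 = $1,002.75
Total: $95,496.50 + $1,002.75 = $96,499.25

$96,499.25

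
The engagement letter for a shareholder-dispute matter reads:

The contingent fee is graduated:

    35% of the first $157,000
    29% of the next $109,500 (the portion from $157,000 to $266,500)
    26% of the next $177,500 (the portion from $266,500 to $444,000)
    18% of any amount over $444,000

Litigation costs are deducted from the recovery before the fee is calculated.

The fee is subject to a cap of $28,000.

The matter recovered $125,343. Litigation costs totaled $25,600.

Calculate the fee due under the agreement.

Fee base (net of costs): $125,343 − $25,600 = $99,743
First $99,743 at 35% = $34,910.05
$34,910.05 exceeds the $28,000 cap, so the fee is capped at $28,000.00.

$28,000.00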